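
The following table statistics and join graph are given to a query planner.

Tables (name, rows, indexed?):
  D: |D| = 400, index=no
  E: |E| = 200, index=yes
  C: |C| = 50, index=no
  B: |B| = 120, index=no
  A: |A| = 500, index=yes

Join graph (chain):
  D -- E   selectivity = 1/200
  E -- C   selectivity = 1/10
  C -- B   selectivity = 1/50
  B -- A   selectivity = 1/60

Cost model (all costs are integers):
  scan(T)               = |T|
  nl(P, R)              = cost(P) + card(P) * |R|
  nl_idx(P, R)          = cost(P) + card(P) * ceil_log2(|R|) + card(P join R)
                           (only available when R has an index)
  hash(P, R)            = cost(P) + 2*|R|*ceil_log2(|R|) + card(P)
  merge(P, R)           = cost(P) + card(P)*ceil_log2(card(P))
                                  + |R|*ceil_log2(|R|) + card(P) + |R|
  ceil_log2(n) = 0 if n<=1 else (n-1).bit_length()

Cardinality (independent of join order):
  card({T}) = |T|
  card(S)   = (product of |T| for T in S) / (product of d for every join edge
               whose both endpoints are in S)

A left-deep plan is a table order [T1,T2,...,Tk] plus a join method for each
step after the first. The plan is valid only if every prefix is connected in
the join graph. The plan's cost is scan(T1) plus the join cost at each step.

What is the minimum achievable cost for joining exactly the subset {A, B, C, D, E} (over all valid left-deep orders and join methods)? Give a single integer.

Selinger DP over subsets of {A,B,C,D,E}:
  {D}: scan cost=400, card=400
  {E}: scan cost=200, card=200
  {C}: scan cost=50, card=50
  {B}: scan cost=120, card=120
  {A}: scan cost=500, card=500
  {DE}: card=400; try (E,hash)→4000, (E,nl_idx)→4000, (D,merge)→6000, (E,merge)→6200, (D,hash)→7600, (D,nl)→80200 …(+1); best=4000 via (E,hash)
  {CE}: card=1000; try (C,hash)→1000, (E,nl_idx)→1450, (E,merge)→2200, (C,merge)→2350, (E,hash)→3300, (E,nl)→10050 …(+1); best=1000 via (C,hash)
  {BC}: card=120; try (C,hash)→840, (B,merge)→1360, (C,merge)→1430, (B,hash)→1780, (B,nl)→6050, (C,nl)→6120; best=840 via (C,hash)
  {AB}: card=1000; try (A,nl_idx)→2200, (B,hash)→2680, (A,merge)→6080, (B,merge)→6460, (A,hash)→9240, (A,nl)→60120 …(+1); best=2200 via (A,nl_idx)
  {CDE}: card=2000; try (C,hash)→5000, (C,merge)→8350, (D,hash)→9200, (D,merge)→16000, (C,nl)→24000, (D,nl)→401000; best=5000 via (C,hash)
  {BCE}: card=2400; try (E,merge)→3600, (B,hash)→3680, (E,hash)→4160, (E,nl_idx)→4200, (B,merge)→12960, (E,nl)→24840 …(+1); best=3600 via (E,merge)
  {ABC}: card=1000; try (A,nl_idx)→2920, (C,hash)→3800, (A,merge)→6800, (A,hash)→9960, (C,merge)→13550, (C,nl)→52200 …(+1); best=2920 via (A,nl_idx)
  {BCDE}: card=4800; try (B,hash)→8680, (D,hash)→13200, (B,merge)→29960, (D,merge)→38800, (B,nl)→245000, (D,nl)→963600; best=8680 via (B,hash)
  {ABCE}: card=20000; try (E,hash)→7120, (A,hash)→15000, (E,merge)→15720, (E,nl_idx)→30920, (A,merge)→39800, (A,nl_idx)→45200 …(+2); best=7120 via (E,hash)
  {ABCDE}: card=40000; try (A,hash)→22480, (D,hash)→34320, (A,merge)→80880, (A,nl_idx)→91880, (D,merge)→331120, (A,nl)→2408680 …(+1); best=22480 via (A,hash)

22480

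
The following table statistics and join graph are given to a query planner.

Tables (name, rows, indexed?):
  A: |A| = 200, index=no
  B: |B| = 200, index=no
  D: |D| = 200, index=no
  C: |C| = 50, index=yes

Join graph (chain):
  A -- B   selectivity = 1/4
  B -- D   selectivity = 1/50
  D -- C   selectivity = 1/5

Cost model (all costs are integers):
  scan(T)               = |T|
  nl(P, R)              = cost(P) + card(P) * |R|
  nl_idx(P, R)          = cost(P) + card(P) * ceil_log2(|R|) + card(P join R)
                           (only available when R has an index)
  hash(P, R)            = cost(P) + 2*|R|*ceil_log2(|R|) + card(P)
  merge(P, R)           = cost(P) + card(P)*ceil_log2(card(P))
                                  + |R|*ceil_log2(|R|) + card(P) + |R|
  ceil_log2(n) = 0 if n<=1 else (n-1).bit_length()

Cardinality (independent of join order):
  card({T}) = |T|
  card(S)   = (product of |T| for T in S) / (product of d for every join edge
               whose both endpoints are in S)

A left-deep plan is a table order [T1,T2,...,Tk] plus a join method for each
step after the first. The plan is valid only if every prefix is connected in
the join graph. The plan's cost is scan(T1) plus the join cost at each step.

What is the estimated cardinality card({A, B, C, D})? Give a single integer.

400000

Tables in S: A(200), B(200), C(50), D(200)
Edges inside S: A-B(d=4), B-D(d=50), D-C(d=5)
numerator = 200 * 200 * 50 * 200 = 400000000
denominator = 4 * 50 * 5 = 1000
card(S) = 400000000 / 1000 = 400000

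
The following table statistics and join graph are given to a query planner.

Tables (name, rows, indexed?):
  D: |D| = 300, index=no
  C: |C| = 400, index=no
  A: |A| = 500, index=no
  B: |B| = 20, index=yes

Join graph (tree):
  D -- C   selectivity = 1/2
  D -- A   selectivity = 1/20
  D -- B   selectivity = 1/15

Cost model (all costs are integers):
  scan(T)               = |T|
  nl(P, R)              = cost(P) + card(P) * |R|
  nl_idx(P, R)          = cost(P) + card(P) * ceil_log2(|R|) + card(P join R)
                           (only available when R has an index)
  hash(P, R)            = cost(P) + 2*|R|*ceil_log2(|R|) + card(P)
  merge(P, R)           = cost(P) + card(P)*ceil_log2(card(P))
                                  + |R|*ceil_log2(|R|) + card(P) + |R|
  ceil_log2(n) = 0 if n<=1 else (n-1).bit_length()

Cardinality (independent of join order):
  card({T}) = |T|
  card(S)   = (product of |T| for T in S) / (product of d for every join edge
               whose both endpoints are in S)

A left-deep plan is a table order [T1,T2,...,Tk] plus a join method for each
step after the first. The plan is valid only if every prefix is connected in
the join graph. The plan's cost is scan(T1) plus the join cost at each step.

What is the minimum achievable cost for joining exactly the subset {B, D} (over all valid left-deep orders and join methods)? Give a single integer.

Selinger DP over subsets of {B,D}:
  {D}: scan cost=300, card=300
  {B}: scan cost=20, card=20
  {BD}: card=400; try (B,hash)→800, (B,nl_idx)→2200, (D,merge)→3140, (B,merge)→3420, (D,hash)→5440, (D,nl)→6020 …(+1); best=800 via (B,hash)

800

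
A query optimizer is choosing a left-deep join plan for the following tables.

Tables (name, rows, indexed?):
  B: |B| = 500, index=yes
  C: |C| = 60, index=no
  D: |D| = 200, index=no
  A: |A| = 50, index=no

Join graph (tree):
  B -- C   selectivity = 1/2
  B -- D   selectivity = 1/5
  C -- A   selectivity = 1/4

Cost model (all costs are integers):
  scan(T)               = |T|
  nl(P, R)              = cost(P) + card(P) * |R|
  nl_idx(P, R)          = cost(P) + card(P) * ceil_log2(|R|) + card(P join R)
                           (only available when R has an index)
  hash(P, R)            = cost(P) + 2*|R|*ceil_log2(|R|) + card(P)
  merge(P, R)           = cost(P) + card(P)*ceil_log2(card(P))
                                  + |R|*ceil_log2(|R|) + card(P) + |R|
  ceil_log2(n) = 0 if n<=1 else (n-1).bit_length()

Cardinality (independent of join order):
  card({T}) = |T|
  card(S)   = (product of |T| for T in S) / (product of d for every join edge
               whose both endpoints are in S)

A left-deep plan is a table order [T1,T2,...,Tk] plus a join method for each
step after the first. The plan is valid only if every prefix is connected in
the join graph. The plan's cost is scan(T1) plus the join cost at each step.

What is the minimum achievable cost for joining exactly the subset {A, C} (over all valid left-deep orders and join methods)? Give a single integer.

720

Selinger DP over subsets of {A,C}:
  {C}: scan cost=60, card=60
  {A}: scan cost=50, card=50
  {AC}: card=750; try (A,hash)→720, (C,hash)→820, (C,merge)→820, (A,merge)→830, (C,nl)→3050, (A,nl)→3060; best=720 via (A,hash)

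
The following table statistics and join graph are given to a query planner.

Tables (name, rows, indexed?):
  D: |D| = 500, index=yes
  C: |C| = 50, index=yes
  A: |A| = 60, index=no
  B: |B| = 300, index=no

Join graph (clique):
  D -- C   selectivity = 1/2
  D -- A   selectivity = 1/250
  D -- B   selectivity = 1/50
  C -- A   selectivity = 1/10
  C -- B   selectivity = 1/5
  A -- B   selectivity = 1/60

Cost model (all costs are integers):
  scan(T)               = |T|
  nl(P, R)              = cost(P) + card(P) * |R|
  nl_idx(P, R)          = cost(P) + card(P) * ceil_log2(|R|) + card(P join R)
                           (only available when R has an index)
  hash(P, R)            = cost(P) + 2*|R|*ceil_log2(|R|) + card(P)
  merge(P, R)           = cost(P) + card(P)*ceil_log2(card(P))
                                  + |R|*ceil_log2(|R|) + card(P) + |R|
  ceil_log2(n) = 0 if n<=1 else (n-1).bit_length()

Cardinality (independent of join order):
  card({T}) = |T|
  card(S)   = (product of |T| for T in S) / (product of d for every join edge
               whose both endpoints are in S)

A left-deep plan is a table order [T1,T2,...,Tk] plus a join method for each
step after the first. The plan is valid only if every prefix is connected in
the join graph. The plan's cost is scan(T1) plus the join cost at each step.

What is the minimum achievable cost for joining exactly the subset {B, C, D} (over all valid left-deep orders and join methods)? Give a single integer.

Selinger DP over subsets of {B,C,D}:
  {D}: scan cost=500, card=500
  {C}: scan cost=50, card=50
  {B}: scan cost=300, card=300
  {CD}: card=12500; try (C,hash)→1600, (D,merge)→5400, (C,merge)→5850, (D,hash)→9100, (D,nl_idx)→13000, (C,nl_idx)→16000 …(+2); best=1600 via (C,hash)
  {BD}: card=3000; try (D,nl_idx)→6000, (B,hash)→6400, (D,merge)→8300, (B,merge)→8500, (D,hash)→9600, (D,nl)→150300 …(+1); best=6000 via (D,nl_idx)
  {BC}: card=3000; try (C,hash)→1200, (B,merge)→3400, (C,merge)→3650, (C,nl_idx)→5100, (B,hash)→5500, (B,nl)→15050 …(+1); best=1200 via (C,hash)
  {BCD}: card=15000; try (C,hash)→9600, (D,hash)→13200, (B,hash)→19500, (C,nl_idx)→39000, (D,nl_idx)→43200, (D,merge)→45200 …(+5); best=9600 via (C,hash)

9600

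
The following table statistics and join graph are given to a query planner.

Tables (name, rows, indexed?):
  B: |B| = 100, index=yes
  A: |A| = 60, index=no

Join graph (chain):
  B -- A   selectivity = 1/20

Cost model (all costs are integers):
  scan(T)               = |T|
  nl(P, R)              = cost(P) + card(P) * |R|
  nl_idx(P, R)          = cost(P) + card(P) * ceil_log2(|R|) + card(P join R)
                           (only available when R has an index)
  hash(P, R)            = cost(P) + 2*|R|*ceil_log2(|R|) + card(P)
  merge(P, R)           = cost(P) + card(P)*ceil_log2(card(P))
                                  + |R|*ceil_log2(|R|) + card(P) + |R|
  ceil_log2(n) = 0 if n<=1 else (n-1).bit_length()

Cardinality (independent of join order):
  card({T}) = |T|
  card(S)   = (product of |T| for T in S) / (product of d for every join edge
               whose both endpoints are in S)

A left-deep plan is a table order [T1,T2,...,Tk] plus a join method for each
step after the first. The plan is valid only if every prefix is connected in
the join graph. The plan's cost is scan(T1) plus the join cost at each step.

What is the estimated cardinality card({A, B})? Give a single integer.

Tables in S: A(60), B(100)
Edges inside S: B-A(d=20)
numerator = 60 * 100 = 6000
denominator = 20 = 20
card(S) = 6000 / 20 = 300

300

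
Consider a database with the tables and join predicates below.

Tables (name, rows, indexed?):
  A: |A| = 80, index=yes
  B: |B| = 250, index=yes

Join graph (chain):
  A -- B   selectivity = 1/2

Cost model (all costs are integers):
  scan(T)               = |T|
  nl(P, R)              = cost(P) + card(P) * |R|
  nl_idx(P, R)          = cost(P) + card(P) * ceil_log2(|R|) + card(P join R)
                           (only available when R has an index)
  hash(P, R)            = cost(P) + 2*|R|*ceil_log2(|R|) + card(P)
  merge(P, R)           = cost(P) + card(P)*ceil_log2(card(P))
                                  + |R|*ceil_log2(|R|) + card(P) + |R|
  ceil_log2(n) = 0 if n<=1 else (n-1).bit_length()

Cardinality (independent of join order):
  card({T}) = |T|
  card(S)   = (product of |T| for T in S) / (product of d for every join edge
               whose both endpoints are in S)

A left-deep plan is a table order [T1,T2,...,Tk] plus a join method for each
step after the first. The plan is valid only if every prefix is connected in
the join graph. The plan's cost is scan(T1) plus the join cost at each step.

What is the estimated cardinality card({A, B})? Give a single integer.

Tables in S: A(80), B(250)
Edges inside S: A-B(d=2)
numerator = 80 * 250 = 20000
denominator = 2 = 2
card(S) = 20000 / 2 = 10000

10000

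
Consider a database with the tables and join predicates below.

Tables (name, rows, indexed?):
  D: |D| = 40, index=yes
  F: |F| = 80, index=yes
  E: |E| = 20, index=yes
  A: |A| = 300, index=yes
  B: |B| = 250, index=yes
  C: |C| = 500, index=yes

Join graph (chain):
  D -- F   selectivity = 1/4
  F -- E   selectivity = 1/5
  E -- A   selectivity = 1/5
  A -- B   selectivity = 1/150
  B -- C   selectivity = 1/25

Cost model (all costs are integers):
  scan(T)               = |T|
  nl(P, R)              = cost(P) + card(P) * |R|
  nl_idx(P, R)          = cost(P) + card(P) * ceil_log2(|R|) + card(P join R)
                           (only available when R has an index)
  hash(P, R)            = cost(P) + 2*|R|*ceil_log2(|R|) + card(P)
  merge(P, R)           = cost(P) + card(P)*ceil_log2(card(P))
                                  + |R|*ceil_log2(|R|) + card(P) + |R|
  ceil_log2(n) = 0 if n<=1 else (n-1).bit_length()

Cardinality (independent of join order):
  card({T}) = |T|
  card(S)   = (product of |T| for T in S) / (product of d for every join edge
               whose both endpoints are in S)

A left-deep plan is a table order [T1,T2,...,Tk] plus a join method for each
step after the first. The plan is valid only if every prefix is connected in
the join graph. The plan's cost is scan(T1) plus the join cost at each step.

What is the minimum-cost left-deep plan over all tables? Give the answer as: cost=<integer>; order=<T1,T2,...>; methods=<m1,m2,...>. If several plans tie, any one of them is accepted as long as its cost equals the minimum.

cost=368300; order=B,A,E,F,D,C; methods=nl_idx,hash,hash,hash,hash

Selinger DP (subsets sized 1..n):
  {D}: scan cost=40, card=40
  {F}: scan cost=80, card=80
  {E}: scan cost=20, card=20
  {A}: scan cost=300, card=300
  {B}: scan cost=250, card=250
  {C}: scan cost=500, card=500
  {DF}: card=800; try (D,hash)→640, (F,merge)→960, (D,merge)→1000, (F,nl_idx)→1120, (F,hash)→1200, (D,nl_idx)→1360 …(+2); best=640 via (D,hash)
  {EF}: card=320; try (E,hash)→360, (F,nl_idx)→480, (F,merge)→780, (E,nl_idx)→800, (E,merge)→840, (F,hash)→1160 …(+2); best=360 via (E,hash)
  {AE}: card=1200; try (E,hash)→800, (A,nl_idx)→1400, (E,nl_idx)→3000, (A,merge)→3140, (E,merge)→3420, (A,hash)→5440 …(+2); best=800 via (E,hash)
  {AB}: card=500; try (A,nl_idx)→3000, (B,nl_idx)→3200, (B,hash)→4600, (A,merge)→5500, (B,merge)→5550, (A,hash)→5900 …(+2); best=3000 via (A,nl_idx)
  {BC}: card=5000; try (B,hash)→5000, (C,merge)→7500, (C,nl_idx)→7500, (B,merge)→7750, (C,hash)→9500, (B,nl_idx)→9500 …(+2); best=5000 via (B,hash)
  {DEF}: card=3200; try (D,hash)→1160, (E,hash)→1640, (D,merge)→3840, (D,nl_idx)→5480, (E,nl_idx)→7840, (E,merge)→9560 …(+2); best=1160 via (D,hash)
  {AEF}: card=19200; try (F,hash)→3120, (A,hash)→6080, (A,merge)→6560, (F,merge)→15840, (A,nl_idx)→22440, (F,nl_idx)→28400 …(+2); best=3120 via (F,hash)
  {ABE}: card=2000; try (E,hash)→3700, (B,hash)→6000, (E,nl_idx)→7500, (E,merge)→8120, (B,nl_idx)→12400, (E,nl)→13000 …(+2); best=3700 via (E,hash)
  {ABC}: card=10000; try (C,hash)→12500, (C,merge)→13000, (A,hash)→15400, (C,nl_idx)→17500, (A,nl_idx)→60000, (A,merge)→78000 …(+2); best=12500 via (C,hash)
  {ADEF}: card=192000; try (A,hash)→9760, (D,hash)→22800, (A,merge)→45760, (A,nl_idx)→221960, (D,nl_idx)→310320, (D,merge)→310600 …(+2); best=9760 via (A,hash)
  {ABEF}: card=32000; try (F,hash)→6820, (B,hash)→26320, (F,merge)→28340, (F,nl_idx)→49700, (F,nl)→163700, (B,nl_idx)→188720 …(+2); best=6820 via (F,hash)
  {ABCE}: card=40000; try (C,hash)→14700, (E,hash)→22700, (C,merge)→32700, (C,nl_idx)→61700, (E,nl_idx)→102500, (E,merge)→162620 …(+2); best=14700 via (C,hash)
  {ABDEF}: card=320000; try (D,hash)→39300, (B,hash)→205760, (D,nl_idx)→518820, (D,merge)→519100, (D,nl)→1286820, (B,nl_idx)→1865760 …(+2); best=39300 via (D,hash)
  {ABCEF}: card=640000; try (C,hash)→47820, (F,hash)→55820, (C,merge)→523820, (F,merge)→695340, (F,nl_idx)→934700, (C,nl_idx)→934820 …(+2); best=47820 via (C,hash)
  {ABCDEF}: card=6400000; try (C,hash)→368300, (D,hash)→688300, (C,merge)→6444300, (C,nl_idx)→9319300, (D,nl_idx)→10287820, (D,merge)→13488100 …(+2); best=368300 via (C,hash)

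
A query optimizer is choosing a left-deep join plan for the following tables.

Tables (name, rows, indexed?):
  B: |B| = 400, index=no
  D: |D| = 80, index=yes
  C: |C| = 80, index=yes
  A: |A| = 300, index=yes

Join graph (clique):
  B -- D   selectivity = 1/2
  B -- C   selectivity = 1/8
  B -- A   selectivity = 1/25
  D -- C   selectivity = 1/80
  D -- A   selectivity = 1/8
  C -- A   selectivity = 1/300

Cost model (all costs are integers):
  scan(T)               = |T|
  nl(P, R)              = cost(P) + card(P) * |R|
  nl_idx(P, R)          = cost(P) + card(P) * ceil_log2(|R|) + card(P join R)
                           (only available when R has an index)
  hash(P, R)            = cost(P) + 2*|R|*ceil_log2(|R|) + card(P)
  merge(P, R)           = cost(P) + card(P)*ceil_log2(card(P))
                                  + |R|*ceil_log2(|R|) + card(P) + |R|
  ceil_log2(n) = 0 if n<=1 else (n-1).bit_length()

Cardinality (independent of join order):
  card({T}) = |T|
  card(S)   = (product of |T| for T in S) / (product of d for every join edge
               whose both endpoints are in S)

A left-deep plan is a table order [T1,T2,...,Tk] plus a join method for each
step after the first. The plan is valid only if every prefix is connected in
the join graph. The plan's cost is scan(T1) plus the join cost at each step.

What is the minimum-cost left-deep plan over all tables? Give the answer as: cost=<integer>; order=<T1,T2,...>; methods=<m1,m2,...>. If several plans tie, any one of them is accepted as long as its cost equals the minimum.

Selinger DP (subsets sized 1..n):
  {B}: scan cost=400, card=400
  {D}: scan cost=80, card=80
  {C}: scan cost=80, card=80
  {A}: scan cost=300, card=300
  {BD}: card=16000; try (D,hash)→1920, (B,merge)→4720, (D,merge)→5040, (B,hash)→7360, (D,nl_idx)→19200, (B,nl)→32080 …(+1); best=1920 via (D,hash)
  {BC}: card=4000; try (C,hash)→1920, (B,merge)→4720, (C,merge)→5040, (C,nl_idx)→7200, (B,hash)→7360, (B,nl)→32080 …(+1); best=1920 via (C,hash)
  {AB}: card=4800; try (A,hash)→6200, (B,merge)→7300, (A,merge)→7400, (B,hash)→7800, (A,nl_idx)→8800, (B,nl)→120300 …(+1); best=6200 via (A,hash)
  {CD}: card=80; try (D,nl_idx)→720, (C,nl_idx)→720, (D,hash)→1280, (C,hash)→1280, (D,merge)→1360, (C,merge)→1360 …(+2); best=720 via (D,nl_idx)
  {AD}: card=3000; try (D,hash)→1720, (A,merge)→3720, (A,nl_idx)→3800, (D,merge)→3940, (D,nl_idx)→5400, (A,hash)→5560 …(+2); best=1720 via (D,hash)
  {AC}: card=80; try (A,nl_idx)→880, (C,hash)→1720, (C,nl_idx)→2480, (A,merge)→3720, (C,merge)→3940, (A,hash)→5560 …(+2); best=880 via (A,nl_idx)
  {BCD}: card=2000; try (B,merge)→5360, (D,hash)→7040, (B,hash)→8000, (C,hash)→19040, (D,nl_idx)→31920, (B,nl)→32720 …(+5); best=5360 via (B,merge)
  {ABD}: card=24000; try (B,hash)→11920, (D,hash)→12120, (A,hash)→23320, (B,merge)→44720, (D,nl_idx)→63800, (D,merge)→74040 …(+5); best=11920 via (B,hash)
  {ABC}: card=160; try (B,merge)→5520, (B,hash)→8160, (A,hash)→11320, (C,hash)→12120, (B,nl)→32880, (A,nl_idx)→38080 …(+5); best=5520 via (B,merge)
  {ACD}: card=10; try (D,nl_idx)→1450, (A,nl_idx)→1450, (D,hash)→2080, (D,merge)→2160, (A,merge)→4360, (C,hash)→5840 …(+6); best=1450 via (D,nl_idx)
  {ABCD}: card=10; try (B,nl)→5450, (B,merge)→5500, (D,nl_idx)→6650, (D,hash)→6800, (D,merge)→7600, (B,hash)→8660 …(+9); best=5450 via (B,nl)

cost=5450; order=C,A,D,B; methods=nl_idx,nl_idx,nl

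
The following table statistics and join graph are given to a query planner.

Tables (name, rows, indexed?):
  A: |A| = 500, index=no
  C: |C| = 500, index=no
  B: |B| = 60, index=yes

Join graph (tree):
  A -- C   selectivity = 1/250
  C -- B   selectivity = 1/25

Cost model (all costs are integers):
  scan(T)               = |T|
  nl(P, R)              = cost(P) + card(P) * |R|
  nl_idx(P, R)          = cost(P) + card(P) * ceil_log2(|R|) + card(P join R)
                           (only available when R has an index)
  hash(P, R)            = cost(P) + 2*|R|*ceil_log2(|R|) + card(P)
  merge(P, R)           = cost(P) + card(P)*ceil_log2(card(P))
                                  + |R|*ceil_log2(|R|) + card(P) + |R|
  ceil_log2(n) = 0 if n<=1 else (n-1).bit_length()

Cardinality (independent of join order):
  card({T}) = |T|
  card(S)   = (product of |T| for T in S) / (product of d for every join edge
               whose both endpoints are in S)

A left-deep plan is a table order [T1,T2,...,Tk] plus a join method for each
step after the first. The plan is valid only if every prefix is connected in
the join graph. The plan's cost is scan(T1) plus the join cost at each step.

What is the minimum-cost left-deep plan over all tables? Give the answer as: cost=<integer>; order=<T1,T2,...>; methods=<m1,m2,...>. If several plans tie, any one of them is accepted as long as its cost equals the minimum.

Selinger DP (subsets sized 1..n):
  {A}: scan cost=500, card=500
  {C}: scan cost=500, card=500
  {B}: scan cost=60, card=60
  {AC}: card=1000; try (C,hash)→10000, (A,hash)→10000, (C,merge)→10500, (A,merge)→10500, (C,nl)→250500, (A,nl)→250500; best=10000 via (C,hash)
  {BC}: card=1200; try (B,hash)→1720, (B,nl_idx)→4700, (C,merge)→5480, (B,merge)→5920, (C,hash)→9120, (C,nl)→30060 …(+1); best=1720 via (B,hash)
  {ABC}: card=2400; try (B,hash)→11720, (A,hash)→11920, (B,nl_idx)→18400, (A,merge)→21120, (B,merge)→21420, (B,nl)→70000 …(+1); best=11720 via (B,hash)

cost=11720; order=A,C,B; methods=hash,hash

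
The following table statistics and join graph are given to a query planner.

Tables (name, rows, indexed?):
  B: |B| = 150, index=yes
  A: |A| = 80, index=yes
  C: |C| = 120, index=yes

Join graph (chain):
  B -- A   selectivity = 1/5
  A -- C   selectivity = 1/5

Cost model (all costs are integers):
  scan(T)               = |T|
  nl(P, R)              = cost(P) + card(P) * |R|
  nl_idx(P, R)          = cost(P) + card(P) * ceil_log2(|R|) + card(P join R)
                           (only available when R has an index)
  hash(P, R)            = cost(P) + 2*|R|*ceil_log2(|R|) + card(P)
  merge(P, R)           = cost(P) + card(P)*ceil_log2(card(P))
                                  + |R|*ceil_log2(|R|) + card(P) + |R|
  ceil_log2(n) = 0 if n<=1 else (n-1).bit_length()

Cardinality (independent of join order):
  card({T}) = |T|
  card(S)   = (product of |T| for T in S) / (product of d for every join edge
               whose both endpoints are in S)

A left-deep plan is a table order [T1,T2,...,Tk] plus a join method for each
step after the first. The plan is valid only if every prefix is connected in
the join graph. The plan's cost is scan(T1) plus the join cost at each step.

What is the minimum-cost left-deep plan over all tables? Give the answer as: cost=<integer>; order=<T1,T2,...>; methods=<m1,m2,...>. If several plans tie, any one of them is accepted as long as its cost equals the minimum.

Selinger DP (subsets sized 1..n):
  {B}: scan cost=150, card=150
  {A}: scan cost=80, card=80
  {C}: scan cost=120, card=120
  {AB}: card=2400; try (A,hash)→1420, (B,merge)→2070, (A,merge)→2140, (B,hash)→2560, (B,nl_idx)→3120, (A,nl_idx)→3600 …(+2); best=1420 via (A,hash)
  {AC}: card=1920; try (A,hash)→1360, (C,merge)→1680, (A,merge)→1720, (C,hash)→1840, (C,nl_idx)→2560, (A,nl_idx)→2880 …(+2); best=1360 via (A,hash)
  {ABC}: card=57600; try (C,hash)→5500, (B,hash)→5680, (B,merge)→25750, (C,merge)→33580, (B,nl_idx)→74320, (C,nl_idx)→75820 …(+2); best=5500 via (C,hash)

cost=5500; order=B,A,C; methods=hash,hash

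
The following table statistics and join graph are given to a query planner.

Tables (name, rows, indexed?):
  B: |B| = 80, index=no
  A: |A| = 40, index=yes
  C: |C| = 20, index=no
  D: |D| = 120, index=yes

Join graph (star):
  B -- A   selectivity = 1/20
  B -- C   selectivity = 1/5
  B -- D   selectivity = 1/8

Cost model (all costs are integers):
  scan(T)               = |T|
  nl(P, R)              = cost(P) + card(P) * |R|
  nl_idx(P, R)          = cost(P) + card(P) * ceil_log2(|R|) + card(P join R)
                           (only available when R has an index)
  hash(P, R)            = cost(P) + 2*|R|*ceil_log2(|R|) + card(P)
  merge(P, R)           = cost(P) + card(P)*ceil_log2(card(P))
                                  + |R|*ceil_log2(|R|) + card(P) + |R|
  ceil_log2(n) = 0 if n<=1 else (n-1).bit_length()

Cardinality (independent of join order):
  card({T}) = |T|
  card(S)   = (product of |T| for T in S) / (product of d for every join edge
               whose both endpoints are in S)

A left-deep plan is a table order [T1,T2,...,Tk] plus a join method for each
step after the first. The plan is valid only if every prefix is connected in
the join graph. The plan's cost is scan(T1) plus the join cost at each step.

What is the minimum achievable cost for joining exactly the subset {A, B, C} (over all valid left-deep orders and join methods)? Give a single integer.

1000

Selinger DP over subsets of {A,B,C}:
  {B}: scan cost=80, card=80
  {A}: scan cost=40, card=40
  {C}: scan cost=20, card=20
  {AB}: card=160; try (A,hash)→640, (A,nl_idx)→720, (B,merge)→960, (A,merge)→1000, (B,hash)→1200, (B,nl)→3240 …(+1); best=640 via (A,hash)
  {BC}: card=320; try (C,hash)→360, (B,merge)→780, (C,merge)→840, (B,hash)→1160, (B,nl)→1620, (C,nl)→1680; best=360 via (C,hash)
  {ABC}: card=640; try (C,hash)→1000, (A,hash)→1160, (C,merge)→2200, (A,nl_idx)→2920, (C,nl)→3840, (A,merge)→3840 …(+1); best=1000 via (C,hash)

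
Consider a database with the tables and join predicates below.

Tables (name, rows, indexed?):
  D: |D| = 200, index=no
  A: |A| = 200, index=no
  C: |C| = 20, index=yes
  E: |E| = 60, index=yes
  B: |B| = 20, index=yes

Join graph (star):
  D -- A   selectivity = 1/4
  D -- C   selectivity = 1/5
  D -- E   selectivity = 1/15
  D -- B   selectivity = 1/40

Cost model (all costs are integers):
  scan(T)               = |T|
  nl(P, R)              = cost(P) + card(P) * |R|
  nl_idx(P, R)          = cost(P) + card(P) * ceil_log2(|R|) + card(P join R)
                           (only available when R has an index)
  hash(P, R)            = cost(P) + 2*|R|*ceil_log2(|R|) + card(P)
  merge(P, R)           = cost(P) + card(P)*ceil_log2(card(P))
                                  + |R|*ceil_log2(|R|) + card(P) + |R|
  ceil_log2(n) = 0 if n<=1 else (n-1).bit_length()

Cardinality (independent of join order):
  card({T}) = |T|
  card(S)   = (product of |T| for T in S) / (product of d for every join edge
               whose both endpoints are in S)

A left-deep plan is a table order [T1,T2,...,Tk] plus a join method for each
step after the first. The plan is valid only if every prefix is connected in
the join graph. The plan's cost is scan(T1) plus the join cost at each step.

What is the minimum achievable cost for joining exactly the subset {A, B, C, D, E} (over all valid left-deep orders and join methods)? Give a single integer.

Selinger DP over subsets of {A,B,C,D,E}:
  {D}: scan cost=200, card=200
  {A}: scan cost=200, card=200
  {C}: scan cost=20, card=20
  {E}: scan cost=60, card=60
  {B}: scan cost=20, card=20
  {AD}: card=10000; try (D,hash)→3600, (A,hash)→3600, (D,merge)→3800, (A,merge)→3800, (D,nl)→40200, (A,nl)→40200; best=3600 via (D,hash)
  {CD}: card=800; try (C,hash)→600, (D,merge)→1940, (C,nl_idx)→2000, (C,merge)→2120, (D,hash)→3240, (D,nl)→4020 …(+1); best=600 via (C,hash)
  {DE}: card=800; try (E,hash)→1120, (E,nl_idx)→2200, (D,merge)→2280, (E,merge)→2420, (D,hash)→3320, (D,nl)→12060 …(+1); best=1120 via (E,hash)
  {BD}: card=100; try (B,hash)→600, (B,nl_idx)→1300, (D,merge)→1940, (B,merge)→2120, (D,hash)→3240, (D,nl)→4020 …(+1); best=600 via (B,hash)
  {ACD}: card=40000; try (A,hash)→4600, (A,merge)→11200, (C,hash)→13800, (C,nl_idx)→93600, (C,merge)→153720, (A,nl)→160600 …(+1); best=4600 via (A,hash)
  {ADE}: card=40000; try (A,hash)→5120, (A,merge)→11720, (E,hash)→14320, (E,nl_idx)→103600, (E,merge)→154020, (A,nl)→161120 …(+1); best=5120 via (A,hash)
  {ABD}: card=5000; try (A,merge)→3200, (A,hash)→3900, (B,hash)→13800, (A,nl)→20600, (B,nl_idx)→58600, (B,merge)→153720 …(+1); best=3200 via (A,merge)
  {CDE}: card=3200; try (E,hash)→2120, (C,hash)→2120, (C,nl_idx)→8320, (E,nl_idx)→8600, (E,merge)→9820, (C,merge)→10040 …(+2); best=2120 via (E,hash)
  {BCD}: card=400; try (C,hash)→900, (C,nl_idx)→1500, (C,merge)→1520, (B,hash)→1600, (C,nl)→2600, (B,nl_idx)→5000 …(+2); best=900 via (C,hash)
  {BDE}: card=400; try (E,hash)→1420, (E,nl_idx)→1600, (E,merge)→1820, (B,hash)→2120, (B,nl_idx)→5520, (E,nl)→6600 …(+2); best=1420 via (E,hash)
  {ACDE}: card=160000; try (A,hash)→8520, (E,hash)→45320, (C,hash)→45320, (A,merge)→45520, (C,nl_idx)→365120, (E,nl_idx)→404600 …(+5); best=8520 via (A,hash)
  {ABCD}: card=20000; try (A,hash)→4500, (A,merge)→6700, (C,hash)→8400, (B,hash)→44800, (C,nl_idx)→48200, (C,merge)→73320 …(+5); best=4500 via (A,hash)
  {ABDE}: card=20000; try (A,hash)→5020, (A,merge)→7220, (E,hash)→8920, (B,hash)→45320, (E,nl_idx)→53200, (E,merge)→73620 …(+5); best=5020 via (A,hash)
  {BCDE}: card=1600; try (E,hash)→2020, (C,hash)→2020, (E,nl_idx)→4900, (C,nl_idx)→5020, (E,merge)→5320, (B,hash)→5520 …(+6); best=2020 via (E,hash)
  {ABCDE}: card=80000; try (A,hash)→6820, (A,merge)→23020, (E,hash)→25220, (C,hash)→25220, (B,hash)→168720, (C,nl_idx)→185020 …(+9); best=6820 via (A,hash)

6820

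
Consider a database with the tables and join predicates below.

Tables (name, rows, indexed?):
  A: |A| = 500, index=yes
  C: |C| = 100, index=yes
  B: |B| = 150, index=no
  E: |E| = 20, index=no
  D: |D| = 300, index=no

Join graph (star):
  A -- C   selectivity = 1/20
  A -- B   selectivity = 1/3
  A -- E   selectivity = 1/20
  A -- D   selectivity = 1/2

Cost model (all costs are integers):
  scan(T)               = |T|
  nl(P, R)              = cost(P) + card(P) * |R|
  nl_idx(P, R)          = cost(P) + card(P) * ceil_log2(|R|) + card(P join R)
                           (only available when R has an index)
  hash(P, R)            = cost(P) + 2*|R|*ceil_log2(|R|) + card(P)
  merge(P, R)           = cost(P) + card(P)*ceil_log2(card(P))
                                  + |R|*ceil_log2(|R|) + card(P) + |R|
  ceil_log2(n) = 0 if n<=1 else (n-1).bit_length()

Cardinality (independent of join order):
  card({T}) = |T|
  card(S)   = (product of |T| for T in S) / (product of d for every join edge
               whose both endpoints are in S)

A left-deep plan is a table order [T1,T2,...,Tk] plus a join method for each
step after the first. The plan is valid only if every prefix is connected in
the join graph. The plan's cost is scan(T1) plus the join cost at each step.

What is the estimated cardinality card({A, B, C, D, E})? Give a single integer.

18750000

Tables in S: A(500), B(150), C(100), D(300), E(20)
Edges inside S: A-C(d=20), A-B(d=3), A-E(d=20), A-D(d=2)
numerator = 500 * 150 * 100 * 300 * 20 = 45000000000
denominator = 20 * 3 * 20 * 2 = 2400
card(S) = 45000000000 / 2400 = 18750000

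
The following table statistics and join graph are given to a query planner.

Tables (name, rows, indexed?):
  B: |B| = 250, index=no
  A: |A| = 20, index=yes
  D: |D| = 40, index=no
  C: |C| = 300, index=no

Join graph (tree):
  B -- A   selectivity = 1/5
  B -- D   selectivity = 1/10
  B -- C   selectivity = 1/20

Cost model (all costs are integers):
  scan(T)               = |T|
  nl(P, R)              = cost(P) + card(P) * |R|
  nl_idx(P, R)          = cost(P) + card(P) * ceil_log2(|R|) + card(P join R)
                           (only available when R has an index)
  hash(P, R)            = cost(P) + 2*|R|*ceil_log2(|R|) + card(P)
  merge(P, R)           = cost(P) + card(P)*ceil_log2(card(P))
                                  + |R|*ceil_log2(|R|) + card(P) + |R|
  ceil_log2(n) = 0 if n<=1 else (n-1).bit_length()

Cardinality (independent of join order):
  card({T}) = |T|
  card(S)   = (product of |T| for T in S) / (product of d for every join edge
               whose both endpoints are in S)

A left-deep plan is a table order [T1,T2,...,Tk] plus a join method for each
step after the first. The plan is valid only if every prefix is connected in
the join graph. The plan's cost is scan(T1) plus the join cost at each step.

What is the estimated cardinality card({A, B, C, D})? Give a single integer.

Tables in S: A(20), B(250), C(300), D(40)
Edges inside S: B-A(d=5), B-D(d=10), B-C(d=20)
numerator = 20 * 250 * 300 * 40 = 60000000
denominator = 5 * 10 * 20 = 1000
card(S) = 60000000 / 1000 = 60000

60000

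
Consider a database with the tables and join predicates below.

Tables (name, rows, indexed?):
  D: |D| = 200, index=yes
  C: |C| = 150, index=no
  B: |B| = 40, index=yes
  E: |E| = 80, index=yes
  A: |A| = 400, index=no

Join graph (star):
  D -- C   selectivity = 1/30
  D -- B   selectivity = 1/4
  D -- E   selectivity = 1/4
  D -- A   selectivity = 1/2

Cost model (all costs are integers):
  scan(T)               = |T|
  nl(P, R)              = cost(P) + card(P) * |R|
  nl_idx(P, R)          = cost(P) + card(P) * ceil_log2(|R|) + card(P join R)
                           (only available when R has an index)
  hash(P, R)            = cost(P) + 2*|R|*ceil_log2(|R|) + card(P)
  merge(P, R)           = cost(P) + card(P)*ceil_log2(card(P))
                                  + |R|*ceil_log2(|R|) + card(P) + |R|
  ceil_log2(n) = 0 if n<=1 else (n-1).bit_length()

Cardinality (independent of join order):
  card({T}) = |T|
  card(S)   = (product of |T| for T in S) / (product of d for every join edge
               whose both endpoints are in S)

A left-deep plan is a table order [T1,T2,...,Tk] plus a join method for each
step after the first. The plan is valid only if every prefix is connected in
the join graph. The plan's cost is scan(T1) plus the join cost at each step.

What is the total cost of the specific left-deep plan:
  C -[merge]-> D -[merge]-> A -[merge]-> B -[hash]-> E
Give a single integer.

step 1: scan C: cost=150, card=150
step 2: join D via merge
    card(P join D) = 150*200/(30) = 1000
    cost = 150 + 150*8 + 200*8 + 150 + 200 = 3300
step 3: join A via merge
    card(P join A) = 1000*400/(2) = 200000
    cost = 3300 + 1000*10 + 400*9 + 1000 + 400 = 18300
step 4: join B via merge
    card(P join B) = 200000*40/(4) = 2000000
    cost = 18300 + 200000*18 + 40*6 + 200000 + 40 = 3818580
step 5: join E via hash
    card(P join E) = 2000000*80/(4) = 40000000
    cost = 3818580 + 2*80*7 + 2000000 = 5819700

5819700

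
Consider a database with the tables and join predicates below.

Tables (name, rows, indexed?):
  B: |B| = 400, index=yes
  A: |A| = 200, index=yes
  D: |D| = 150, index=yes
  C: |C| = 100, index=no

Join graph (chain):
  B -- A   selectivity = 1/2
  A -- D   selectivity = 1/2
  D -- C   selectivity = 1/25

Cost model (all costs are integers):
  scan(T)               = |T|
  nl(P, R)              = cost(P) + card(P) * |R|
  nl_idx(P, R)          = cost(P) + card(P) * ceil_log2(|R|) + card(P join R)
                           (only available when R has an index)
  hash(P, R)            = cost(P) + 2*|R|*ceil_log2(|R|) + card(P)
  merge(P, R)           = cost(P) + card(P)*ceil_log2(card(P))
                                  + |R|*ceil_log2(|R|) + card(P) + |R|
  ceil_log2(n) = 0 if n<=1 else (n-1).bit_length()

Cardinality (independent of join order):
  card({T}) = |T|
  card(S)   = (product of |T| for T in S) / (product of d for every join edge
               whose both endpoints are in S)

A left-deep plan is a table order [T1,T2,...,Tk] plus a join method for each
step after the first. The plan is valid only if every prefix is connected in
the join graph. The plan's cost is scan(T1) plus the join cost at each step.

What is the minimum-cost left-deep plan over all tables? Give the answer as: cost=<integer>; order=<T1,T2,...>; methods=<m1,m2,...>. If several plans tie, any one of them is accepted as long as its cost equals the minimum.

Selinger DP (subsets sized 1..n):
  {B}: scan cost=400, card=400
  {A}: scan cost=200, card=200
  {D}: scan cost=150, card=150
  {C}: scan cost=100, card=100
  {AB}: card=40000; try (A,hash)→4000, (B,merge)→6000, (A,merge)→6200, (B,hash)→7600, (B,nl_idx)→42000, (A,nl_idx)→43600 …(+2); best=4000 via (A,hash)
  {AD}: card=15000; try (D,hash)→2800, (A,merge)→3300, (D,merge)→3350, (A,hash)→3500, (A,nl_idx)→16350, (D,nl_idx)→16800 …(+2); best=2800 via (D,hash)
  {CD}: card=600; try (D,nl_idx)→1500, (C,hash)→1700, (D,merge)→2250, (C,merge)→2300, (D,hash)→2600, (D,nl)→15100 …(+1); best=1500 via (D,nl_idx)
  {ABD}: card=3000000; try (B,hash)→25000, (D,hash)→46400, (B,merge)→231800, (D,merge)→685350, (B,nl_idx)→3137800, (D,nl_idx)→3324000 …(+2); best=25000 via (B,hash)
  {ACD}: card=60000; try (A,hash)→5300, (A,merge)→9900, (C,hash)→19200, (A,nl_idx)→66300, (A,nl)→121500, (C,merge)→228600 …(+1); best=5300 via (A,hash)
  {ABCD}: card=12000000; try (B,hash)→72500, (B,merge)→1029300, (C,hash)→3026400, (B,nl_idx)→12545300, (B,nl)→24005300, (C,merge)→69025800 …(+1); best=72500 via (B,hash)

cost=72500; order=C,D,A,B; methods=nl_idx,hash,hash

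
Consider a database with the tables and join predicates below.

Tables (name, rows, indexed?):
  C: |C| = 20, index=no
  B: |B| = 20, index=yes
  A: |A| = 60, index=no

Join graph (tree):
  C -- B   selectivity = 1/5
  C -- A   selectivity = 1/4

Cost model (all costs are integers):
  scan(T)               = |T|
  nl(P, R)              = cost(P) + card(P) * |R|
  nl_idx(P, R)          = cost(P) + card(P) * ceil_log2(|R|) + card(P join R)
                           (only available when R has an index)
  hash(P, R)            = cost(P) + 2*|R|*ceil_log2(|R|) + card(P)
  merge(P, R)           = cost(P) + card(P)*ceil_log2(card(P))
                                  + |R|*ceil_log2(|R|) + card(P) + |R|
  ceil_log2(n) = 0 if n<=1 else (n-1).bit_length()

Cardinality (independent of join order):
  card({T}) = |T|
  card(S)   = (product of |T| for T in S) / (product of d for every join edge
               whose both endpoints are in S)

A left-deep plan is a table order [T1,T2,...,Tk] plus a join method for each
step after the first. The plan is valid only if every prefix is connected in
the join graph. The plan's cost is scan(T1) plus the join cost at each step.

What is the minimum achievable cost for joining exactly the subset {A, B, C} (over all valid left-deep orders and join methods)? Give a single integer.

Selinger DP over subsets of {A,B,C}:
  {C}: scan cost=20, card=20
  {B}: scan cost=20, card=20
  {A}: scan cost=60, card=60
  {BC}: card=80; try (B,nl_idx)→200, (C,hash)→240, (B,hash)→240, (C,merge)→260, (B,merge)→260, (C,nl)→420 …(+1); best=200 via (B,nl_idx)
  {AC}: card=300; try (C,hash)→320, (A,merge)→560, (C,merge)→600, (A,hash)→760, (A,nl)→1220, (C,nl)→1260; best=320 via (C,hash)
  {ABC}: card=1200; try (B,hash)→820, (A,hash)→1000, (A,merge)→1260, (B,nl_idx)→3020, (B,merge)→3440, (A,nl)→5000 …(+1); best=820 via (B,hash)

820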